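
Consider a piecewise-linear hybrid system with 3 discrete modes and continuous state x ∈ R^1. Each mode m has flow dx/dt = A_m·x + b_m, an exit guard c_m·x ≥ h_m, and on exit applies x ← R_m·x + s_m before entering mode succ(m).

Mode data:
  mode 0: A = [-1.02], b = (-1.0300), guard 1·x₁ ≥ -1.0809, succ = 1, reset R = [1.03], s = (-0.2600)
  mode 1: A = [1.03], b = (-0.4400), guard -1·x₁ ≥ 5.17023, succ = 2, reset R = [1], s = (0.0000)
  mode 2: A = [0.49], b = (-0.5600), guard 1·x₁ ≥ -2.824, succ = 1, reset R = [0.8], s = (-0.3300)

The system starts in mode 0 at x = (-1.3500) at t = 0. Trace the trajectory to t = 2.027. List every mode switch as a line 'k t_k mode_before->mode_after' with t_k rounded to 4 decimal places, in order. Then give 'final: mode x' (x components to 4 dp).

1 1.5348 0->1
final: 1 -2.5621

Mode 0: guard c·x = -1.0809 hit at Δt = 1.5348 (t = 1.5348), x⁻ = (-1.0809) → reset → x⁺ = (-1.3733), jump to mode 1
Mode 1: flow for 0.4922 to horizon, guard not reached → x = (-2.5621)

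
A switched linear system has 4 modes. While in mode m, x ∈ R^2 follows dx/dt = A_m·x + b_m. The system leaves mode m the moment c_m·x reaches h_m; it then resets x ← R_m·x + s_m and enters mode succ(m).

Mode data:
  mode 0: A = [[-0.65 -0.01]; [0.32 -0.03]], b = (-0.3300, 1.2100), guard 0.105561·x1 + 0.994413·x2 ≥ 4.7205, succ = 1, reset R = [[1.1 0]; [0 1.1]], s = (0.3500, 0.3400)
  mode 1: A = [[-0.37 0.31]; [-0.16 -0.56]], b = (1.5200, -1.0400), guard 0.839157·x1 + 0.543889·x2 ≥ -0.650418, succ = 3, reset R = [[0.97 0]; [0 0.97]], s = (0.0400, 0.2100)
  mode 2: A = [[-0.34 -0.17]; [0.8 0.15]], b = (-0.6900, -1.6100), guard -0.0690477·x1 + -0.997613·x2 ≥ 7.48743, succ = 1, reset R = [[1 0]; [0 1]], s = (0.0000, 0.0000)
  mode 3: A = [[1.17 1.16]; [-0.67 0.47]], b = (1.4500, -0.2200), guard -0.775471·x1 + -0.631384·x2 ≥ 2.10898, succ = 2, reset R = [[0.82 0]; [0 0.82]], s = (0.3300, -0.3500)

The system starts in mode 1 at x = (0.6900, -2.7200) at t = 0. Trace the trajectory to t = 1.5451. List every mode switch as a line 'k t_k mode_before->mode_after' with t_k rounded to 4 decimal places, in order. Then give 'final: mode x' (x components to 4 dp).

Mode 1: guard c·x = -0.6504 hit at Δt = 0.4874 (t = 0.4874), x⁻ = (0.8894, -2.5682) → reset → x⁺ = (0.9028, -2.2811), jump to mode 3
Mode 3: guard c·x = 2.1090 hit at Δt = 0.6283 (t = 1.1157), x⁻ = (0.1772, -3.5579) → reset → x⁺ = (0.4753, -3.2675), jump to mode 2
Mode 2: flow for 0.4294 to horizon, guard not reached → x = (0.3837, -4.0484)

1 0.4874 1->3
2 1.1157 3->2
final: 2 0.3837 -4.0484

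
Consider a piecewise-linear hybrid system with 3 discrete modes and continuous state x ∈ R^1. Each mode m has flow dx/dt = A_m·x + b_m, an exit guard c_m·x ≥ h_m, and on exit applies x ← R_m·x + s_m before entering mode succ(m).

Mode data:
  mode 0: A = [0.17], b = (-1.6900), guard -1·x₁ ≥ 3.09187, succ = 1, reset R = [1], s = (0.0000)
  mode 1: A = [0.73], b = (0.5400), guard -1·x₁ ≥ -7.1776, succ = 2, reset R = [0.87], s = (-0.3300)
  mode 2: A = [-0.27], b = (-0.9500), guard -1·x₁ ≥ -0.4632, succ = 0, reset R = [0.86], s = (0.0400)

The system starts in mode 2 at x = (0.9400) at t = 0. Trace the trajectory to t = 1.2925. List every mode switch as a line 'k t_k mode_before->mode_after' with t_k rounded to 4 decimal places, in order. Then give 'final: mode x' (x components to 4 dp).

Mode 2: guard c·x = -0.4632 hit at Δt = 0.4189 (t = 0.4189), x⁻ = (0.4632) → reset → x⁺ = (0.4384), jump to mode 0
Mode 0: flow for 0.8736 to horizon, guard not reached → x = (-1.0831)

1 0.4189 2->0
final: 0 -1.0831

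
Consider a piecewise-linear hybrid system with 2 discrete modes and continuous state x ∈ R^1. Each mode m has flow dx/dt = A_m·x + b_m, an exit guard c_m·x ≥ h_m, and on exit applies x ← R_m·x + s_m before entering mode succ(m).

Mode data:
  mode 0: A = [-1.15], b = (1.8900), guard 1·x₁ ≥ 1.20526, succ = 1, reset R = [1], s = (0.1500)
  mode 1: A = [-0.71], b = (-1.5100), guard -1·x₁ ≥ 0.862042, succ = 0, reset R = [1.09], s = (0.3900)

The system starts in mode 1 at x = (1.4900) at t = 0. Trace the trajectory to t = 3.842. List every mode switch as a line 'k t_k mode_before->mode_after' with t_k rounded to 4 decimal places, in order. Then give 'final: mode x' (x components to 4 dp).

Mode 1: guard c·x = 0.8620 hit at Δt = 1.4799 (t = 1.4799), x⁻ = (-0.8620) → reset → x⁺ = (-0.5496), jump to mode 0
Mode 0: guard c·x = 1.2053 hit at Δt = 1.4003 (t = 2.8802), x⁻ = (1.2053) → reset → x⁺ = (1.3553), jump to mode 1
Mode 1: flow for 0.9618 to horizon, guard not reached → x = (-0.3678)

1 1.4799 1->0
2 2.8802 0->1
final: 1 -0.3678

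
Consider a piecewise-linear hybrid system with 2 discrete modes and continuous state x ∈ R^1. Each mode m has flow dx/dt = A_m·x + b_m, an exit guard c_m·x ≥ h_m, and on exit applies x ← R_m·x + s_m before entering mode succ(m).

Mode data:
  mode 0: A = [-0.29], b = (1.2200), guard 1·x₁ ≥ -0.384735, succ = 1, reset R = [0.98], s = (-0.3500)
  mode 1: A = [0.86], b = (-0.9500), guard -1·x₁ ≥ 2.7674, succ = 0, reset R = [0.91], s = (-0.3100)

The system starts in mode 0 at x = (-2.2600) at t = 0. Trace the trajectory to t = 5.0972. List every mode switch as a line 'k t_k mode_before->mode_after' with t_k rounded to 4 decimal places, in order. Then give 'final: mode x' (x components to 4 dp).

Mode 0: guard c·x = -0.3847 hit at Δt = 1.1809 (t = 1.1809), x⁻ = (-0.3847) → reset → x⁺ = (-0.7270), jump to mode 1
Mode 1: guard c·x = 2.7674 hit at Δt = 0.8704 (t = 2.0513), x⁻ = (-2.7674) → reset → x⁺ = (-2.8283), jump to mode 0
Mode 0: guard c·x = -0.3847 hit at Δt = 1.4714 (t = 3.5227), x⁻ = (-0.3847) → reset → x⁺ = (-0.7270), jump to mode 1
Mode 1: guard c·x = 2.7674 hit at Δt = 0.8704 (t = 4.3931), x⁻ = (-2.7674) → reset → x⁺ = (-2.8283), jump to mode 0
Mode 0: flow for 0.7041 to horizon, guard not reached → x = (-1.5289)

1 1.1809 0->1
2 2.0513 1->0
3 3.5227 0->1
4 4.3931 1->0
final: 0 -1.5289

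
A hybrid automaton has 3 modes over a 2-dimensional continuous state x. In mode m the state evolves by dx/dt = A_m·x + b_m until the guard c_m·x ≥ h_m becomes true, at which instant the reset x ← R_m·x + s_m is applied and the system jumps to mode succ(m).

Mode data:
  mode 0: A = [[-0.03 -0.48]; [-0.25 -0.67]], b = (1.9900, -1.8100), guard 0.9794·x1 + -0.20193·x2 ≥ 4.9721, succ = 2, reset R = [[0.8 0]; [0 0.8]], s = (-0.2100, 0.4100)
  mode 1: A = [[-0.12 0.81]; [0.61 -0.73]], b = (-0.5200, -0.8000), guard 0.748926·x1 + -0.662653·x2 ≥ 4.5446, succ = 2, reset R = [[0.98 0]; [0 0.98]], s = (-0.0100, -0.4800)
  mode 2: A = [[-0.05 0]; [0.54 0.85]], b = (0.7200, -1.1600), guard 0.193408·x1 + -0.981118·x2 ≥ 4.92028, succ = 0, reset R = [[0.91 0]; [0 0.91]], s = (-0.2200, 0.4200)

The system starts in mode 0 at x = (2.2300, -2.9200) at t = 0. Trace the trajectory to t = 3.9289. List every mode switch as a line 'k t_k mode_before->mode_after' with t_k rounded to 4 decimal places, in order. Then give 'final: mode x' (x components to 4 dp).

1 0.6432 0->2
2 1.7378 2->0
3 2.0227 0->2
4 2.9225 2->0
5 3.2418 0->2
final: 2 3.6347 -3.7753

Mode 0: guard c·x = 4.9721 hit at Δt = 0.6432 (t = 0.6432), x⁻ = (4.3992, -3.2859) → reset → x⁺ = (3.3094, -2.2187), jump to mode 2
Mode 2: guard c·x = 4.9203 hit at Δt = 1.0946 (t = 1.7378), x⁻ = (3.9000, -4.2462) → reset → x⁺ = (3.3290, -3.4440), jump to mode 0
Mode 0: guard c·x = 4.9721 hit at Δt = 0.2849 (t = 2.0227), x⁻ = (4.3417, -3.5646) → reset → x⁺ = (3.2634, -2.4417), jump to mode 2
Mode 2: guard c·x = 4.9203 hit at Δt = 0.8998 (t = 2.9225), x⁻ = (3.7533, -4.2751) → reset → x⁺ = (3.1955, -3.4703), jump to mode 0
Mode 0: guard c·x = 4.9721 hit at Δt = 0.3194 (t = 3.2418), x⁻ = (4.3356, -3.5943) → reset → x⁺ = (3.2585, -2.4654), jump to mode 2
Mode 2: flow for 0.6871 to horizon, guard not reached → x = (3.6347, -3.7753)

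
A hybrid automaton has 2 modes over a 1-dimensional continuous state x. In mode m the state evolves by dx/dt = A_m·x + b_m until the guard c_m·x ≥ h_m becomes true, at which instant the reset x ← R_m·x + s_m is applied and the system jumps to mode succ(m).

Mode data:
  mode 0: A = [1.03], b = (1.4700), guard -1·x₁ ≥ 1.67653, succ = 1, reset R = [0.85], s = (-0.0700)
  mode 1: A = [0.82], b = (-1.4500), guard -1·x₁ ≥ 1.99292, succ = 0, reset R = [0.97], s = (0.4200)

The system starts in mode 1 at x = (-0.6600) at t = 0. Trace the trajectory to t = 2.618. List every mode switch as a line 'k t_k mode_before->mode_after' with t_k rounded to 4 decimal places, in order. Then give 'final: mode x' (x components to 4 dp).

1 0.5336 1->0
2 1.5677 0->1
3 1.7408 1->0
final: 0 -1.6393

Mode 1: guard c·x = 1.9929 hit at Δt = 0.5336 (t = 0.5336), x⁻ = (-1.9929) → reset → x⁺ = (-1.5131), jump to mode 0
Mode 0: guard c·x = 1.6765 hit at Δt = 1.0341 (t = 1.5677), x⁻ = (-1.6765) → reset → x⁺ = (-1.4951), jump to mode 1
Mode 1: guard c·x = 1.9929 hit at Δt = 0.1732 (t = 1.7408), x⁻ = (-1.9929) → reset → x⁺ = (-1.5131), jump to mode 0
Mode 0: flow for 0.8772 to horizon, guard not reached → x = (-1.6393)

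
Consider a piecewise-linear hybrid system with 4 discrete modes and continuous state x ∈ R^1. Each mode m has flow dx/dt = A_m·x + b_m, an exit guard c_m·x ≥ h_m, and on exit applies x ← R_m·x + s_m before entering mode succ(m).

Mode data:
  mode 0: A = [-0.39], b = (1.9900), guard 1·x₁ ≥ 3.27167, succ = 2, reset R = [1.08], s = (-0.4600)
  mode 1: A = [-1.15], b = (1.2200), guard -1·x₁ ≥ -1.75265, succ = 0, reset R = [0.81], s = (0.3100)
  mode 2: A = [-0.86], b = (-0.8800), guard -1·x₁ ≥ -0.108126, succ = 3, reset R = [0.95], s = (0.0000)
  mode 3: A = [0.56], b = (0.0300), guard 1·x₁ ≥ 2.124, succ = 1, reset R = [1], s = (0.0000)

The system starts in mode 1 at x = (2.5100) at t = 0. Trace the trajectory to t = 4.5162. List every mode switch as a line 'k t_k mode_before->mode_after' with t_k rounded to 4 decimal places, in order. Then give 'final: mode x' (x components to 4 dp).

Mode 1: guard c·x = -1.7527 hit at Δt = 0.6430 (t = 0.6430), x⁻ = (1.7527) → reset → x⁺ = (1.7296), jump to mode 0
Mode 0: guard c·x = 3.2717 hit at Δt = 1.5666 (t = 2.2096), x⁻ = (3.2717) → reset → x⁺ = (3.0734), jump to mode 2
Mode 2: guard c·x = -0.1081 hit at Δt = 1.4962 (t = 3.7058), x⁻ = (0.1081) → reset → x⁺ = (0.1027), jump to mode 3
Mode 3: flow for 0.8104 to horizon, guard not reached → x = (0.1925)

1 0.6430 1->0
2 2.2096 0->2
3 3.7058 2->3
final: 3 0.1925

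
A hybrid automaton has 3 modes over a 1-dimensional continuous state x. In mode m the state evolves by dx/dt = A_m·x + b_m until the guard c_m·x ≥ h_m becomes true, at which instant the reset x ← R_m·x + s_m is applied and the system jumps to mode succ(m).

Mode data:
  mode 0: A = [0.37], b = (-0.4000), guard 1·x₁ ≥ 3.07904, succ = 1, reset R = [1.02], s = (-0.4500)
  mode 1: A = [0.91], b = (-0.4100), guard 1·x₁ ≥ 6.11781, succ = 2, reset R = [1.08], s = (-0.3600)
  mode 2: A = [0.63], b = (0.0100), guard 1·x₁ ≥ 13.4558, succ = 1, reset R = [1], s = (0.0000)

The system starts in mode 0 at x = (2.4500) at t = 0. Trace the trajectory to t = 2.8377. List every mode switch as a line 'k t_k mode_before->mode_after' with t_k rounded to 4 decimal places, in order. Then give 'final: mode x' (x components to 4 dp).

1 1.0219 0->1
2 2.0419 1->2
final: 2 10.3242

Mode 0: guard c·x = 3.0790 hit at Δt = 1.0219 (t = 1.0219), x⁻ = (3.0790) → reset → x⁺ = (2.6906), jump to mode 1
Mode 1: guard c·x = 6.1178 hit at Δt = 1.0200 (t = 2.0419), x⁻ = (6.1178) → reset → x⁺ = (6.2472), jump to mode 2
Mode 2: flow for 0.7958 to horizon, guard not reached → x = (10.3242)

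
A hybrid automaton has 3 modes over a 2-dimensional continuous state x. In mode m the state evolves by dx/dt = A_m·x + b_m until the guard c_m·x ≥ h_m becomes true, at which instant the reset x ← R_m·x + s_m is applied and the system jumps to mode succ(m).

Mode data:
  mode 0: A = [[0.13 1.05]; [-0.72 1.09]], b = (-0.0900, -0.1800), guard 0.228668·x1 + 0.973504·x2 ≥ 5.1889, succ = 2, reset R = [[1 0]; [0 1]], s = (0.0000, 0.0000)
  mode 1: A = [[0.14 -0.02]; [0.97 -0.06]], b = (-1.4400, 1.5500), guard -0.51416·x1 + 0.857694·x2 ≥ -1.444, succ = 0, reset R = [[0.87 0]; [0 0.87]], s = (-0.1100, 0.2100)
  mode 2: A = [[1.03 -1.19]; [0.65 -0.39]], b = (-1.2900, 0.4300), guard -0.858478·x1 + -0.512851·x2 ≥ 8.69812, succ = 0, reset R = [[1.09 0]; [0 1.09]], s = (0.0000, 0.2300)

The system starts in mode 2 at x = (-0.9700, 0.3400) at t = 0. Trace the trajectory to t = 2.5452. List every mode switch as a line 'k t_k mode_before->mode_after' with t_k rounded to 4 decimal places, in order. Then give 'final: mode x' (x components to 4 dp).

1 1.5945 2->0
final: 0 -10.6564 4.0748

Mode 2: guard c·x = 8.6981 hit at Δt = 1.5945 (t = 1.5945), x⁻ = (-8.4419, -2.8291) → reset → x⁺ = (-9.2017, -2.8537), jump to mode 0
Mode 0: flow for 0.9507 to horizon, guard not reached → x = (-10.6564, 4.0748)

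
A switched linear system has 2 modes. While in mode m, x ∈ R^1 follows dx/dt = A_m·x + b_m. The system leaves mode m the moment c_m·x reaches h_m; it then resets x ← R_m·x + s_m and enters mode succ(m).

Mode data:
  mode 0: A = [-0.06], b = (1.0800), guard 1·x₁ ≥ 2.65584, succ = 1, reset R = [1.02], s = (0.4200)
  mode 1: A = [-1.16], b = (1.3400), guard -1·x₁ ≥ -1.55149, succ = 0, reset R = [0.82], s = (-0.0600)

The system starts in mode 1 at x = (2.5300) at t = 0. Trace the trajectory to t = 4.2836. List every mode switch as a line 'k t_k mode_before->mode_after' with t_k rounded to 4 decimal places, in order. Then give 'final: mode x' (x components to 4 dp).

Mode 1: guard c·x = -1.5515 hit at Δt = 1.0723 (t = 1.0723), x⁻ = (1.5515) → reset → x⁺ = (1.2122), jump to mode 0
Mode 0: guard c·x = 2.6558 hit at Δt = 1.4986 (t = 2.5709), x⁻ = (2.6558) → reset → x⁺ = (3.1290), jump to mode 1
Mode 1: guard c·x = -1.5515 hit at Δt = 1.3840 (t = 3.9549), x⁻ = (1.5515) → reset → x⁺ = (1.2122), jump to mode 0
Mode 0: flow for 0.3287 to horizon, guard not reached → x = (1.5400)

1 1.0723 1->0
2 2.5709 0->1
3 3.9549 1->0
final: 0 1.5400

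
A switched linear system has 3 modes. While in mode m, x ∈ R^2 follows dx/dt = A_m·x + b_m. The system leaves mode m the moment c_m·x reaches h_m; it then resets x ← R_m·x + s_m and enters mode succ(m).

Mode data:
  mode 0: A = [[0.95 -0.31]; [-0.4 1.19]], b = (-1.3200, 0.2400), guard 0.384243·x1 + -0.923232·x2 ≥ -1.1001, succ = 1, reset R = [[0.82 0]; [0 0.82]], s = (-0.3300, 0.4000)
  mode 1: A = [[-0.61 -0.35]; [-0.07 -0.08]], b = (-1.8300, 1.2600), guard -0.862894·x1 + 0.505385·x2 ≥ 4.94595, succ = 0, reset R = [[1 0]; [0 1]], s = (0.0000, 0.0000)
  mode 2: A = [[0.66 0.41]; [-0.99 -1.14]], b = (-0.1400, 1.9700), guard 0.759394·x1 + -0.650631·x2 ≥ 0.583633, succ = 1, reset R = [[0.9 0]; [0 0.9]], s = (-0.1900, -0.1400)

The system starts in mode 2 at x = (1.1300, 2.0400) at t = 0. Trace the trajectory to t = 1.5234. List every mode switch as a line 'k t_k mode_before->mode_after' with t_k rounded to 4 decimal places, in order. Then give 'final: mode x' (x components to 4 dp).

1 0.5000 2->1
final: 1 -1.0245 2.1964

Mode 2: guard c·x = 0.5836 hit at Δt = 0.5000 (t = 0.5000), x⁻ = (1.9014, 1.3222) → reset → x⁺ = (1.5213, 1.0500), jump to mode 1
Mode 1: flow for 1.0234 to horizon, guard not reached → x = (-1.0245, 2.1964)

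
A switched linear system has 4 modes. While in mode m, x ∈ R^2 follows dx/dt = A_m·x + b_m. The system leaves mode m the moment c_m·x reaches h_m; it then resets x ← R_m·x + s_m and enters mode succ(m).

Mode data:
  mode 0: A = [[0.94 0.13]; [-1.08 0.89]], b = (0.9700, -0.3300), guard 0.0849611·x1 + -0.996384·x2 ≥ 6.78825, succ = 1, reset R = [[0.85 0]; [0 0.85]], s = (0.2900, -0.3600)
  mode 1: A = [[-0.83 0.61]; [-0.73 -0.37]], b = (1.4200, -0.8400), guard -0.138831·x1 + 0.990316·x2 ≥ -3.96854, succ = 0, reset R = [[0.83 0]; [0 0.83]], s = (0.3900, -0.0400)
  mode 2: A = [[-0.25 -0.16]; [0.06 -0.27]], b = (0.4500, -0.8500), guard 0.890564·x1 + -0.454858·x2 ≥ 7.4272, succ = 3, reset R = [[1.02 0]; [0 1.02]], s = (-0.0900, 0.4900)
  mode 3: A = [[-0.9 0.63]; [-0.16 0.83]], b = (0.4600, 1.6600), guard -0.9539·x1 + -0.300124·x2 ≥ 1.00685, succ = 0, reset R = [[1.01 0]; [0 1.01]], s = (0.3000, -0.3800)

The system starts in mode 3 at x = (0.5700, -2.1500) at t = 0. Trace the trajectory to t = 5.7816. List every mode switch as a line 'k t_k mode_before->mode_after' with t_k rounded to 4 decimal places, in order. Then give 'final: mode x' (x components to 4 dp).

1 0.8728 3->0
2 1.7557 0->1
3 3.1151 1->0
4 3.9261 0->1
5 5.0368 1->0
final: 0 -1.0146 -6.2616

Mode 3: guard c·x = 1.0069 hit at Δt = 0.8728 (t = 0.8728), x⁻ = (-0.3206, -2.3359) → reset → x⁺ = (-0.0238, -2.7393), jump to mode 0
Mode 0: guard c·x = 6.7882 hit at Δt = 0.8829 (t = 1.7557), x⁻ = (0.5325, -6.7675) → reset → x⁺ = (0.7426, -6.1124), jump to mode 1
Mode 1: guard c·x = -3.9685 hit at Δt = 1.3594 (t = 3.1151), x⁻ = (-1.0940, -4.1607) → reset → x⁺ = (-0.5180, -3.4934), jump to mode 0
Mode 0: guard c·x = 6.7882 hit at Δt = 0.8110 (t = 3.9261), x⁻ = (-0.6867, -6.8714) → reset → x⁺ = (-0.2937, -6.2007), jump to mode 1
Mode 1: guard c·x = -3.9685 hit at Δt = 1.1107 (t = 5.0368), x⁻ = (-1.3167, -4.1919) → reset → x⁺ = (-0.7028, -3.5193), jump to mode 0
Mode 0: flow for 0.7448 to horizon, guard not reached → x = (-1.0146, -6.2616)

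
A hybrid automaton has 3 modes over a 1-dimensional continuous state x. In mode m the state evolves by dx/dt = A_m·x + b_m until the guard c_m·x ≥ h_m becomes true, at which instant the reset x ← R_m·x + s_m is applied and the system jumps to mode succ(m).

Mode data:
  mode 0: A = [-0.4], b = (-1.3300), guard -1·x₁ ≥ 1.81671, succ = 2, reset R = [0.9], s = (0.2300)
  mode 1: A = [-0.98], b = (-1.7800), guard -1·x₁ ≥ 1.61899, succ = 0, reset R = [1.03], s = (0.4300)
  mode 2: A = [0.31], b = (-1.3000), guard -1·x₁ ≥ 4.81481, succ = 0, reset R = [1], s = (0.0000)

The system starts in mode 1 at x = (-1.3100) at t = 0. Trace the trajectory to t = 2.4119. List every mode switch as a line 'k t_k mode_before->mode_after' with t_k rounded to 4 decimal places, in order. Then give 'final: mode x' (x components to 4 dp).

Mode 1: guard c·x = 1.6190 hit at Δt = 0.9615 (t = 0.9615), x⁻ = (-1.6190) → reset → x⁺ = (-1.2376), jump to mode 0
Mode 0: guard c·x = 1.8167 hit at Δt = 0.8124 (t = 1.7739), x⁻ = (-1.8167) → reset → x⁺ = (-1.4050), jump to mode 2
Mode 2: flow for 0.6380 to horizon, guard not reached → x = (-2.6294)

1 0.9615 1->0
2 1.7739 0->2
final: 2 -2.6294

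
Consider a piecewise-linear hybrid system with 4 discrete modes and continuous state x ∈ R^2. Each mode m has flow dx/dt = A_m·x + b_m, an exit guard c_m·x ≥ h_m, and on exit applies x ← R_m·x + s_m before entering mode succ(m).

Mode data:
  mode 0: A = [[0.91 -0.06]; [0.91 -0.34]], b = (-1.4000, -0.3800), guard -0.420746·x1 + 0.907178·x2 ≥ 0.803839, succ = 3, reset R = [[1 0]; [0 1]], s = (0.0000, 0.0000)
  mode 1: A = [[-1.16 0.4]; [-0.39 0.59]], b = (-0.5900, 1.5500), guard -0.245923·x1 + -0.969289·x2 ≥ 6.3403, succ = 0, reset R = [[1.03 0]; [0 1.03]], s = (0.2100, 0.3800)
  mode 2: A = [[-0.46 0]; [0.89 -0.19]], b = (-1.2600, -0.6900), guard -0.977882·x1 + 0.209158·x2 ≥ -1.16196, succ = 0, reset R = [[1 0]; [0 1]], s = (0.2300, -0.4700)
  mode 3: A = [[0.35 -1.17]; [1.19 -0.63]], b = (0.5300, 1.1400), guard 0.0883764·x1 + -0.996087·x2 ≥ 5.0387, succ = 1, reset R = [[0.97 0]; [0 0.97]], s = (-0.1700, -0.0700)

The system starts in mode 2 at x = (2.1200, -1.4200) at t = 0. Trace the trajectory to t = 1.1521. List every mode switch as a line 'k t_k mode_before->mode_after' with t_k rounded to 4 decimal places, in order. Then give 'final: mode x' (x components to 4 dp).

1 0.5736 2->0
final: 0 1.0546 -0.7879

Mode 2: guard c·x = -1.1620 hit at Δt = 0.5736 (t = 0.5736), x⁻ = (0.9931, -0.9124) → reset → x⁺ = (1.2231, -1.3824), jump to mode 0
Mode 0: flow for 0.5785 to horizon, guard not reached → x = (1.0546, -0.7879)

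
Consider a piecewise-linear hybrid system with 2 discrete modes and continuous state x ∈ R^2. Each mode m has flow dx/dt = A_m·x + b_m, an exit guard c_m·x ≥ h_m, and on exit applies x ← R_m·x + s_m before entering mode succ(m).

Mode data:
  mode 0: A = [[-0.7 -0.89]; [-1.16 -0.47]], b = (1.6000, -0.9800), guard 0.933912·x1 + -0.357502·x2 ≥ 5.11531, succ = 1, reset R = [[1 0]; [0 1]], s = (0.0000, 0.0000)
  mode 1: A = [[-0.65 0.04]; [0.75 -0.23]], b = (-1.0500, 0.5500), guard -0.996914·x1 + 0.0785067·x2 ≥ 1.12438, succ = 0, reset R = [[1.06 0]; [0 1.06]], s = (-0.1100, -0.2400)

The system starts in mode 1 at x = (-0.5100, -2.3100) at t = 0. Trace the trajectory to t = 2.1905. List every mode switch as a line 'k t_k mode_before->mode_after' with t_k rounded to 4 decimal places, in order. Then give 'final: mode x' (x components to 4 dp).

1 1.5028 1->0
final: 0 0.9447 -2.1173

Mode 1: guard c·x = 1.1244 hit at Δt = 1.5028 (t = 1.5028), x⁻ = (-1.2749, -1.8674) → reset → x⁺ = (-1.4614, -2.2194), jump to mode 0
Mode 0: flow for 0.6877 to horizon, guard not reached → x = (0.9447, -2.1173)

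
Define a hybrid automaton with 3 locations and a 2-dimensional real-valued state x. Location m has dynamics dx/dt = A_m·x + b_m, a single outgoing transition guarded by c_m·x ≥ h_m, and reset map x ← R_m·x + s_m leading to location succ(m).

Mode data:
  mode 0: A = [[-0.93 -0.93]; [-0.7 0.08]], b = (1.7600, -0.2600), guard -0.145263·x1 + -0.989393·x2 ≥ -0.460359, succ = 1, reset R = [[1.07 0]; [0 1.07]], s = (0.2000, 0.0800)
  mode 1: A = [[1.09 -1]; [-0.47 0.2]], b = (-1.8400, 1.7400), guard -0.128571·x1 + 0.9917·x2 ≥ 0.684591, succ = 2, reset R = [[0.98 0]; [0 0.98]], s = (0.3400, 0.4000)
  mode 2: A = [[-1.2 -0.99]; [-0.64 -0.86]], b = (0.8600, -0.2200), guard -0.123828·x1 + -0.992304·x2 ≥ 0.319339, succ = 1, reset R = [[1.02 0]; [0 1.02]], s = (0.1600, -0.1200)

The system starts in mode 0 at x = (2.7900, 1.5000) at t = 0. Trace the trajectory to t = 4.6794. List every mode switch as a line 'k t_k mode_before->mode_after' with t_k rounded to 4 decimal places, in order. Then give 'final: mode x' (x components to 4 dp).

Mode 0: guard c·x = -0.4604 hit at Δt = 0.7452 (t = 0.7452), x⁻ = (1.9740, 0.1755) → reset → x⁺ = (2.3122, 0.2678), jump to mode 1
Mode 1: guard c·x = 0.6846 hit at Δt = 1.0595 (t = 1.8047), x⁻ = (2.5331, 1.0187) → reset → x⁺ = (2.8224, 1.3984), jump to mode 2
Mode 2: guard c·x = 0.3193 hit at Δt = 1.3142 (t = 3.1189), x⁻ = (1.1599, -0.4666) → reset → x⁺ = (1.3431, -0.5959), jump to mode 1
Mode 1: guard c·x = 0.6846 hit at Δt = 1.1677 (t = 4.2866), x⁻ = (0.6915, 0.7800) → reset → x⁺ = (1.0177, 1.1644), jump to mode 2
Mode 2: flow for 0.3928 to horizon, guard not reached → x = (0.6470, 0.5889)

1 0.7452 0->1
2 1.8047 1->2
3 3.1189 2->1
4 4.2866 1->2
final: 2 0.6470 0.5889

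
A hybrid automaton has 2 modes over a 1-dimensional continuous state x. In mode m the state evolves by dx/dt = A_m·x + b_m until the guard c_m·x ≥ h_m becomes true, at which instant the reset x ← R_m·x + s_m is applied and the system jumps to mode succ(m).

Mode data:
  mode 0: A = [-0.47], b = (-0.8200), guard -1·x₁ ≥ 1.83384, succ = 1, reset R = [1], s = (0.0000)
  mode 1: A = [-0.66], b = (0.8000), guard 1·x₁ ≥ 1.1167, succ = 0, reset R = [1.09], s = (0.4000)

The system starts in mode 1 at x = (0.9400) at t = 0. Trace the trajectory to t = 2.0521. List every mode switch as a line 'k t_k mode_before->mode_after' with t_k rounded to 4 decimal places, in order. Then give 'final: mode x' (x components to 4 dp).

1 1.5878 1->0
final: 0 0.9581

Mode 1: guard c·x = 1.1167 hit at Δt = 1.5878 (t = 1.5878), x⁻ = (1.1167) → reset → x⁺ = (1.6172), jump to mode 0
Mode 0: flow for 0.4643 to horizon, guard not reached → x = (0.9581)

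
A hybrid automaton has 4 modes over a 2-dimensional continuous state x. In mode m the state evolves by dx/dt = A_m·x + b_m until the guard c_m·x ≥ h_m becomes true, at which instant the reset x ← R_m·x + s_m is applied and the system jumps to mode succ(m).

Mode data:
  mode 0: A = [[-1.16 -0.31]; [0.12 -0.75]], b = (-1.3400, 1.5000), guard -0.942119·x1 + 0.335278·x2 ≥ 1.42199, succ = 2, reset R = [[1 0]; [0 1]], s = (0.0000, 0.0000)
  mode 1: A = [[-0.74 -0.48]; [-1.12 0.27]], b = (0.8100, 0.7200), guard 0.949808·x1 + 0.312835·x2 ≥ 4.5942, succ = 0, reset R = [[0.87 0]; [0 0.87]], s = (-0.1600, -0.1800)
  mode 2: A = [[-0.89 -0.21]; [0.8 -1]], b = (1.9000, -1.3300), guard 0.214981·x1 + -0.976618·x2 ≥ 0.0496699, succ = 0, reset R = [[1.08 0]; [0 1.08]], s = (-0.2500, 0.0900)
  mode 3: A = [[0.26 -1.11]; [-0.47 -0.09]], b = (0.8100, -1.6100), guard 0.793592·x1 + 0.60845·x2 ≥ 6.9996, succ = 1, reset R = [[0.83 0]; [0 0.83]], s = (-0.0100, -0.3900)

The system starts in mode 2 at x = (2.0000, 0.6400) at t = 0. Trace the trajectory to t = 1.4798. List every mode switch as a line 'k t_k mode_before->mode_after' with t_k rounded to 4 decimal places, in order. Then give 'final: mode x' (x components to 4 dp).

1 1.1291 2->0
final: 0 0.8304 0.9066

Mode 2: guard c·x = 0.0497 hit at Δt = 1.1291 (t = 1.1291), x⁻ = (2.0148, 0.3926) → reset → x⁺ = (1.9260, 0.5141), jump to mode 0
Mode 0: flow for 0.3507 to horizon, guard not reached → x = (0.8304, 0.9066)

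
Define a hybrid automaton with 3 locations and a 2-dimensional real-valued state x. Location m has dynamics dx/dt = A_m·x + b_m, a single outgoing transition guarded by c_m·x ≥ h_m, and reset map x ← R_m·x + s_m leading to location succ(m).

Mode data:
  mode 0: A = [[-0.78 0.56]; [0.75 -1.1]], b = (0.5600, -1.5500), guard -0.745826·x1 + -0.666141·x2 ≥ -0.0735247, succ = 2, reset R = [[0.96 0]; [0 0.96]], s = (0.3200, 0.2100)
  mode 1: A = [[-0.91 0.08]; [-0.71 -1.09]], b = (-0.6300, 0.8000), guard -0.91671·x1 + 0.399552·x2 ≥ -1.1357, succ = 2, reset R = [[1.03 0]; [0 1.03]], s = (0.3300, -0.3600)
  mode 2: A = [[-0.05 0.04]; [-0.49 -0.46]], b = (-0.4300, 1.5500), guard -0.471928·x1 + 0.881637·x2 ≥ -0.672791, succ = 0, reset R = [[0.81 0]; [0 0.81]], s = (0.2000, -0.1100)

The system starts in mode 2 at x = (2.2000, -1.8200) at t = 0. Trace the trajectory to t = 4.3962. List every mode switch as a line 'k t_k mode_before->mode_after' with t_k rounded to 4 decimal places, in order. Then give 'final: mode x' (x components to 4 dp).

Mode 2: guard c·x = -0.6728 hit at Δt = 1.5958 (t = 1.5958), x⁻ = (1.3179, -0.0576) → reset → x⁺ = (1.2675, -0.1567), jump to mode 0
Mode 0: guard c·x = -0.0735 hit at Δt = 1.3688 (t = 2.9646), x⁻ = (0.6877, -0.6595) → reset → x⁺ = (0.9801, -0.4232), jump to mode 2
Mode 2: guard c·x = -0.6728 hit at Δt = 0.1226 (t = 3.0872), x⁻ = (0.9199, -0.2707) → reset → x⁺ = (0.9451, -0.3293), jump to mode 0
Mode 0: guard c·x = -0.0735 hit at Δt = 0.7848 (t = 3.8720), x⁻ = (0.6731, -0.6432) → reset → x⁺ = (0.9662, -0.4075), jump to mode 2
Mode 2: guard c·x = -0.6728 hit at Δt = 0.1071 (t = 3.9791), x⁻ = (0.9136, -0.2741) → reset → x⁺ = (0.9400, -0.3320), jump to mode 0
Mode 0: flow for 0.4171 to horizon, guard not reached → x = (0.7926, -0.5125)

1 1.5958 2->0
2 2.9646 0->2
3 3.0872 2->0
4 3.8720 0->2
5 3.9791 2->0
final: 0 0.7926 -0.5125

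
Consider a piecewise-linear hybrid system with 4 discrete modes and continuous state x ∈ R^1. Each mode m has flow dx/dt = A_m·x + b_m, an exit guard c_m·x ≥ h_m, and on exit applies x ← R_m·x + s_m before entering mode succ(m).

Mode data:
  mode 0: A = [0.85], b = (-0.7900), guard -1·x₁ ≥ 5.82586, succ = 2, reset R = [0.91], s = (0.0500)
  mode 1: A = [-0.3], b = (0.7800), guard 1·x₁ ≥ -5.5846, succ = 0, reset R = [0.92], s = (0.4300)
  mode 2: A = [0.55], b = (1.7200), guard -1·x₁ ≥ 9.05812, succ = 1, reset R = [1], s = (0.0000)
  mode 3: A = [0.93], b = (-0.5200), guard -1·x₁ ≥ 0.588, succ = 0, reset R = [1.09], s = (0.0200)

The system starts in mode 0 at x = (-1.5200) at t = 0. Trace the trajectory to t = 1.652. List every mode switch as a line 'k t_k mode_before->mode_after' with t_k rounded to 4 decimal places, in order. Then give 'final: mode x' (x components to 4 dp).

1 1.1935 0->2
final: 2 -5.8608

Mode 0: guard c·x = 5.8259 hit at Δt = 1.1935 (t = 1.1935), x⁻ = (-5.8259) → reset → x⁺ = (-5.2515), jump to mode 2
Mode 2: flow for 0.4585 to horizon, guard not reached → x = (-5.8608)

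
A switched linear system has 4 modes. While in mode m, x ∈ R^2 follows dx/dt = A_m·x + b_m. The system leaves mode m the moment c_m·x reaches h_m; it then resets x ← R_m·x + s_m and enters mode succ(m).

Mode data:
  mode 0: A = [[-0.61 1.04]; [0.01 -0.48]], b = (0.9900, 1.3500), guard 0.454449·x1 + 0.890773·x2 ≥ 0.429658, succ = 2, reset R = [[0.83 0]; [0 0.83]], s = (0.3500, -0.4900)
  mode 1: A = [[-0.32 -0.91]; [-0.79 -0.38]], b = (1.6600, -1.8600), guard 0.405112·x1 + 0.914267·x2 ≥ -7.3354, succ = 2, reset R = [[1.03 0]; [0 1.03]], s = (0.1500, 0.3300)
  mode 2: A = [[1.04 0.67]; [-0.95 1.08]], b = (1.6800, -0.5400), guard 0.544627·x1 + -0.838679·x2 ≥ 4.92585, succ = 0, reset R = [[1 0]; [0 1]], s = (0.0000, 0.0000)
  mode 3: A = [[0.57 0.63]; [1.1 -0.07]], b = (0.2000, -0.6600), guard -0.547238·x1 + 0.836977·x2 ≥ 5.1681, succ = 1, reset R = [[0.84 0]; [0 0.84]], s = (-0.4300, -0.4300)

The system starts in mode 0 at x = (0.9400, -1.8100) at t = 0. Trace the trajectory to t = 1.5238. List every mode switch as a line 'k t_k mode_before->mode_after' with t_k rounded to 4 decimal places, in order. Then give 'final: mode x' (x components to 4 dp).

Mode 0: guard c·x = 0.4297 hit at Δt = 1.1160 (t = 1.1160), x⁻ = (0.7249, 0.1125) → reset → x⁺ = (0.9516, -0.3966), jump to mode 2
Mode 2: flow for 0.4078 to horizon, guard not reached → x = (2.0103, -1.5896)

1 1.1160 0->2
final: 2 2.0103 -1.5896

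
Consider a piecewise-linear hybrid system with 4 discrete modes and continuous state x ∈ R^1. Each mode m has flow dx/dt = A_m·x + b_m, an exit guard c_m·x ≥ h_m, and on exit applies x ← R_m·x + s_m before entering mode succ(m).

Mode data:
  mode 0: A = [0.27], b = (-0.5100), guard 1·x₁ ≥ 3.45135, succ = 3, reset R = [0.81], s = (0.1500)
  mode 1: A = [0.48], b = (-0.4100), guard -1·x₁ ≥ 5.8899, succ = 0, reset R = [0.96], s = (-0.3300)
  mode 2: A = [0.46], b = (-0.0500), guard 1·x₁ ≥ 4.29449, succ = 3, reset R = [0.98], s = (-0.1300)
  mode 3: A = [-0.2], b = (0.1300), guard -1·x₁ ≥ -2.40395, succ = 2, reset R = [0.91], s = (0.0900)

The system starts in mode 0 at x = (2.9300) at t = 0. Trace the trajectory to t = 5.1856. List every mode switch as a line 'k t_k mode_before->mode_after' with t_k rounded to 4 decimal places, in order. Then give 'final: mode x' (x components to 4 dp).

Mode 0: guard c·x = 3.4514 hit at Δt = 1.5036 (t = 1.5036), x⁻ = (3.4514) → reset → x⁺ = (2.9456), jump to mode 3
Mode 3: guard c·x = -2.4040 hit at Δt = 1.3456 (t = 2.8492), x⁻ = (2.4040) → reset → x⁺ = (2.2776), jump to mode 2
Mode 2: guard c·x = 4.2945 hit at Δt = 1.4293 (t = 4.2785), x⁻ = (4.2945) → reset → x⁺ = (4.0786), jump to mode 3
Mode 3: flow for 0.9071 to horizon, guard not reached → x = (3.5097)

1 1.5036 0->3
2 2.8492 3->2
3 4.2785 2->3
final: 3 3.5097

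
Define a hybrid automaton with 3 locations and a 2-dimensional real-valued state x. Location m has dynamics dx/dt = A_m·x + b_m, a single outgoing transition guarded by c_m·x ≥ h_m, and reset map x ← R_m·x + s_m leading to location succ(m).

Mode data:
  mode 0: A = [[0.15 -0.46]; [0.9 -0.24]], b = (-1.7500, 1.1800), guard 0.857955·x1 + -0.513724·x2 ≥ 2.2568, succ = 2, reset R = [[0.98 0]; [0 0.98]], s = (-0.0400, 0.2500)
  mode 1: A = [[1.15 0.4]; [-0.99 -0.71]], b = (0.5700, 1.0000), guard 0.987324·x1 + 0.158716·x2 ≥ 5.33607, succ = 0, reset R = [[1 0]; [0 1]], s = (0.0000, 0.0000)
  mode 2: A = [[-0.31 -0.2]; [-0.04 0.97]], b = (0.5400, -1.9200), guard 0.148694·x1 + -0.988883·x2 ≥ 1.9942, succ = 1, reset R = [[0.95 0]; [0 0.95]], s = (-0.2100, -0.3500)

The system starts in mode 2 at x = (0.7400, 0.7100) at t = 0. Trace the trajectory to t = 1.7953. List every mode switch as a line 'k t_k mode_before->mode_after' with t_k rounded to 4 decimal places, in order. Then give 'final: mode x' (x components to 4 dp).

Mode 2: guard c·x = 1.9942 hit at Δt = 1.1193 (t = 1.1193), x⁻ = (1.1121, -1.8494) → reset → x⁺ = (0.8465, -2.1069), jump to mode 1
Mode 1: flow for 0.6760 to horizon, guard not reached → x = (1.7143, -1.4280)

1 1.1193 2->1
final: 1 1.7143 -1.4280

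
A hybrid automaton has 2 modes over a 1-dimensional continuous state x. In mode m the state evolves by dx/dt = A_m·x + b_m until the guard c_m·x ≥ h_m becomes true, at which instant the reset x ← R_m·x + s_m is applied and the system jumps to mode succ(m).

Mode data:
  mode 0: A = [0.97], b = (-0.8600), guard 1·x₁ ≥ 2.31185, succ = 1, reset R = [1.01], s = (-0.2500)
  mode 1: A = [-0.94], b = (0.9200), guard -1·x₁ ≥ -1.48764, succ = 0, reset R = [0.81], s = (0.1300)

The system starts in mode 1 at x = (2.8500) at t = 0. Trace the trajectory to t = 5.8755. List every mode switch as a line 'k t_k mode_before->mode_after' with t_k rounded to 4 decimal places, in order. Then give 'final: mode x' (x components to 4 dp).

1 1.3852 1->0
2 2.5774 0->1
3 3.4034 1->0
4 4.5956 0->1
5 5.4216 1->0
final: 0 1.5830

Mode 1: guard c·x = -1.4876 hit at Δt = 1.3852 (t = 1.3852), x⁻ = (1.4876) → reset → x⁺ = (1.3350), jump to mode 0
Mode 0: guard c·x = 2.3119 hit at Δt = 1.1922 (t = 2.5774), x⁻ = (2.3119) → reset → x⁺ = (2.0850), jump to mode 1
Mode 1: guard c·x = -1.4876 hit at Δt = 0.8260 (t = 3.4034), x⁻ = (1.4876) → reset → x⁺ = (1.3350), jump to mode 0
Mode 0: guard c·x = 2.3119 hit at Δt = 1.1922 (t = 4.5956), x⁻ = (2.3118) → reset → x⁺ = (2.0850), jump to mode 1
Mode 1: guard c·x = -1.4876 hit at Δt = 0.8260 (t = 5.4216), x⁻ = (1.4876) → reset → x⁺ = (1.3350), jump to mode 0
Mode 0: flow for 0.4539 to horizon, guard not reached → x = (1.5830)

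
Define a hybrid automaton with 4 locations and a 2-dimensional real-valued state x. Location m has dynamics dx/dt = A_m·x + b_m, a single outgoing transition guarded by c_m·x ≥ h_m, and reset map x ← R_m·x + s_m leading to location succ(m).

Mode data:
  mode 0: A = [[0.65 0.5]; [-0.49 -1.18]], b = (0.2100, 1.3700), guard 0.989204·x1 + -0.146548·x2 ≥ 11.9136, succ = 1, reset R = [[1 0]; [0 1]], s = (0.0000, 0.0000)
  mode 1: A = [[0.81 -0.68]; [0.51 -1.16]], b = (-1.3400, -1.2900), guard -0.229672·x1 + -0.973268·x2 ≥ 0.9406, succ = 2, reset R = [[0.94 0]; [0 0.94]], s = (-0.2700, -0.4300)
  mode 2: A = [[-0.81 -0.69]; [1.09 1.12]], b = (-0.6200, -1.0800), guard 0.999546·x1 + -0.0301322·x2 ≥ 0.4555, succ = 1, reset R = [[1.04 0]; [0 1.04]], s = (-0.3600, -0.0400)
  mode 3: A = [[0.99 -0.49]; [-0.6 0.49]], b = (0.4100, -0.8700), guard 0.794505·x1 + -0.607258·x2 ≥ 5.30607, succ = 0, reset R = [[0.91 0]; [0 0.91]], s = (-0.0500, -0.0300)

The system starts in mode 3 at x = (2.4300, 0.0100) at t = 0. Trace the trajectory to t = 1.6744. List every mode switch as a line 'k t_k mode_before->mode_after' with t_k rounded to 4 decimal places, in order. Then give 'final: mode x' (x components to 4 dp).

Mode 3: guard c·x = 5.3061 hit at Δt = 0.6047 (t = 0.6047), x⁻ = (5.0872, -2.0819) → reset → x⁺ = (4.5793, -1.9246), jump to mode 0
Mode 0: flow for 1.0697 to horizon, guard not reached → x = (8.2458, -1.6686)

1 0.6047 3->0
final: 0 8.2458 -1.6686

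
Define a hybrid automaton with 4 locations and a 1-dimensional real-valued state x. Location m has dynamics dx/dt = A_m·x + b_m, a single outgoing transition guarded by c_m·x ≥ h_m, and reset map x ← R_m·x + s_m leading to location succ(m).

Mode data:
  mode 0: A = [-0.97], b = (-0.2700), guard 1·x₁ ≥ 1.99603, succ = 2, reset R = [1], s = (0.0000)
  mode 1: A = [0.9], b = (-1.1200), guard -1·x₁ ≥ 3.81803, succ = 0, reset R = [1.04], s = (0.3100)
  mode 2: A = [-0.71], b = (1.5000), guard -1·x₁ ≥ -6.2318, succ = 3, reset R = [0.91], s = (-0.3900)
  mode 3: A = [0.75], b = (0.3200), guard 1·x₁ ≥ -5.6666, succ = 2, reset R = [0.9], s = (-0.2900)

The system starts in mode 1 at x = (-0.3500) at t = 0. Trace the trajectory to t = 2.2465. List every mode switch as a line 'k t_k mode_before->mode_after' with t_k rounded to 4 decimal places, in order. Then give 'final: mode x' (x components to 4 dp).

1 1.2837 1->0
final: 0 -1.6077

Mode 1: guard c·x = 3.8180 hit at Δt = 1.2837 (t = 1.2837), x⁻ = (-3.8180) → reset → x⁺ = (-3.6608), jump to mode 0
Mode 0: flow for 0.9628 to horizon, guard not reached → x = (-1.6077)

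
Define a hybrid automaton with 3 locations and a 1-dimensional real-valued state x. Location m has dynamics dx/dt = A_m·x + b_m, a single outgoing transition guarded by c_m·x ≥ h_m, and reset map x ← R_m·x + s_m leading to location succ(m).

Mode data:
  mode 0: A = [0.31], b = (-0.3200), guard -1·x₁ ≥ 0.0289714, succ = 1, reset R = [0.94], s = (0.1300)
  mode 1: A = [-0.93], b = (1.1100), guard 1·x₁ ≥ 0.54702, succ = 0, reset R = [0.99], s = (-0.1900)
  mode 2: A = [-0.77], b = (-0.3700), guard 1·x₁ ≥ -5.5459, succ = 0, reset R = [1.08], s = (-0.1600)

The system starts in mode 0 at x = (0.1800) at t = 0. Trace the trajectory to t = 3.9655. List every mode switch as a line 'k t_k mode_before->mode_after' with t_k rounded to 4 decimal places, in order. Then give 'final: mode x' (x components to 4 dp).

1 0.7074 0->1
2 1.2698 1->0
3 2.7022 0->1
4 3.2646 1->0
final: 0 0.1864

Mode 0: guard c·x = 0.0290 hit at Δt = 0.7074 (t = 0.7074), x⁻ = (-0.0290) → reset → x⁺ = (0.1028), jump to mode 1
Mode 1: guard c·x = 0.5470 hit at Δt = 0.5624 (t = 1.2698), x⁻ = (0.5470) → reset → x⁺ = (0.3515), jump to mode 0
Mode 0: guard c·x = 0.0290 hit at Δt = 1.4324 (t = 2.7022), x⁻ = (-0.0290) → reset → x⁺ = (0.1028), jump to mode 1
Mode 1: guard c·x = 0.5470 hit at Δt = 0.5624 (t = 3.2646), x⁻ = (0.5470) → reset → x⁺ = (0.3515), jump to mode 0
Mode 0: flow for 0.7009 to horizon, guard not reached → x = (0.1864)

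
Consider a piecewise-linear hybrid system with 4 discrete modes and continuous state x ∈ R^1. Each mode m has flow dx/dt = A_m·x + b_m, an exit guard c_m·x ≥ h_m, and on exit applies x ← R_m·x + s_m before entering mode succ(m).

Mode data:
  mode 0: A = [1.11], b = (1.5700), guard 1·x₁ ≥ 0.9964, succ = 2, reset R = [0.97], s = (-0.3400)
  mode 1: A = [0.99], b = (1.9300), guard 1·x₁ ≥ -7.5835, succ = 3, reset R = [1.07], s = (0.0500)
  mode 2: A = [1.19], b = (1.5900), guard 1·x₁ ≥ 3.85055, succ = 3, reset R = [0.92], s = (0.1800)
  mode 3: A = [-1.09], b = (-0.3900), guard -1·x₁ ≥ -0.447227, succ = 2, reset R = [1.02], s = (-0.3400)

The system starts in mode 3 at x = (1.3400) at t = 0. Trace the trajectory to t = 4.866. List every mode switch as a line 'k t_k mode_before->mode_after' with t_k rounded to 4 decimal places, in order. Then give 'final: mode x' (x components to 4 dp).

1 0.6846 3->2
2 1.7543 2->3
3 3.2433 3->2
4 4.3130 2->3
final: 3 1.8754

Mode 3: guard c·x = -0.4472 hit at Δt = 0.6846 (t = 0.6846), x⁻ = (0.4472) → reset → x⁺ = (0.1162), jump to mode 2
Mode 2: guard c·x = 3.8506 hit at Δt = 1.0697 (t = 1.7543), x⁻ = (3.8505) → reset → x⁺ = (3.7225), jump to mode 3
Mode 3: guard c·x = -0.4472 hit at Δt = 1.4890 (t = 3.2433), x⁻ = (0.4472) → reset → x⁺ = (0.1162), jump to mode 2
Mode 2: guard c·x = 3.8506 hit at Δt = 1.0697 (t = 4.3130), x⁻ = (3.8505) → reset → x⁺ = (3.7225), jump to mode 3
Mode 3: flow for 0.5530 to horizon, guard not reached → x = (1.8754)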